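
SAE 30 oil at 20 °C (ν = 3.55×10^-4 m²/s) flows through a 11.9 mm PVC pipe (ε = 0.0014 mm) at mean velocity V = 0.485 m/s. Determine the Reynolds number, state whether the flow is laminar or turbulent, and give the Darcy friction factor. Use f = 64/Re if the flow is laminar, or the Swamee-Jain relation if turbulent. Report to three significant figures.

Re = VD/ν = 0.4850·0.0119/3.55×10^-4 = 16.3
Re < 2300 → laminar → f = 64/Re = 3.937

Re ≈ 16.3; laminar; f = 64/Re ≈ 3.94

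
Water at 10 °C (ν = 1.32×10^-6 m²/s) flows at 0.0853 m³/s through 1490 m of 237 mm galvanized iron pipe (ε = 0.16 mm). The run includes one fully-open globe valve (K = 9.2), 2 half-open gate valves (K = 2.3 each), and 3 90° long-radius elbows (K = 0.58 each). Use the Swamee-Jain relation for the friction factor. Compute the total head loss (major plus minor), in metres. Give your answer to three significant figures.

V = 4Q/(πD²) = 1.934 m/s; V²/2g = 0.1906 m
Re = 3.47×10^5, ε/D = 6.75×10^-4 → f = 0.01911 (Swamee-Jain)
Major: h_f = f(L/D)·V²/2g = 0.01911·6287·0.1906 = 22.90 m
Minor: ΣK = 15.5; h_m = ΣK·V²/2g = 2.961 m
Total H_L = 22.90 + 2.961 = 25.86 m

H_L ≈ 25.9 m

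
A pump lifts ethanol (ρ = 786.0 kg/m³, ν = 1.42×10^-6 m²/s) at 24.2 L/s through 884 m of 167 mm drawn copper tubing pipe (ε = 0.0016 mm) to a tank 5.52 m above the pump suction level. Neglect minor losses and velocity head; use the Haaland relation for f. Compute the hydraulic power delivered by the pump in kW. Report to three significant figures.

V = 4Q/(πD²) = 1.105 m/s; Re = 1.30×10^5; ε/D = 9.58×10^-6; f = 0.01693
h_f = f(L/D)V²/2g = 5.575 m
Total head H = z + h_f = 5.52 + 5.575 = 11.10 m
P_hyd = ρgQH = 786.0·9.81·0.0242·11.10 = 2.070 kW

P_hyd ≈ 2.07 kW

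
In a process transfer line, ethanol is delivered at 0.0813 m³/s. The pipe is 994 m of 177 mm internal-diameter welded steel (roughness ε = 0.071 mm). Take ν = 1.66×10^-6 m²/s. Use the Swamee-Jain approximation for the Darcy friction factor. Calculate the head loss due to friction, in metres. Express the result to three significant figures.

V = 4Q/(πD²) = 4·0.0813/(π·0.177²) = 3.304 m/s
Re = VD/ν = 3.304·0.177/1.66×10^-6 = 3.52×10^5 → turbulent
ε/D = 0.071/177 = 4.01×10^-4
Swamee-Jain: f = 0.01752
h_f = f(L/D)V²/(2g) = 0.01752·(994/0.177)·3.304²/(2·9.81) = 54.74 m

h_f ≈ 54.7 m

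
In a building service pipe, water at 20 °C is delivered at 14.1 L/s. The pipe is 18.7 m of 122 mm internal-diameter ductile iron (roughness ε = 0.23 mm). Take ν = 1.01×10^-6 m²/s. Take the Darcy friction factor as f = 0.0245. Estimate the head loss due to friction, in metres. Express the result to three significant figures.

h_f ≈ 0.278 m

V = 4Q/(πD²) = 4·0.0141/(π·0.122²) = 1.206 m/s
h_f = f(L/D)V²/(2g) = 0.02450·(18.7/0.122)·1.206²/(2·9.81) = 0.2785 m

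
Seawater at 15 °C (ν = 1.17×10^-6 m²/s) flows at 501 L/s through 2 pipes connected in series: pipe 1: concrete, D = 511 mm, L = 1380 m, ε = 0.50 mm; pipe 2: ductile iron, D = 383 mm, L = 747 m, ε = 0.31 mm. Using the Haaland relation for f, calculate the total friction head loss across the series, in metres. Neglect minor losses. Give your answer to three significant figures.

H ≈ 51.9 m

Pipe 1: V = 2.443 m/s, Re = 1.07×10^6, ε/D = 9.78×10^-4, f = 0.01982, h_1 = f(L/D)V²/2g = 16.28 m
Pipe 2: V = 4.349 m/s, Re = 1.42×10^6, ε/D = 8.09×10^-4, f = 0.01892, h_2 = f(L/D)V²/2g = 35.57 m
Series → Q common, losses add: H = Σh = 51.85 m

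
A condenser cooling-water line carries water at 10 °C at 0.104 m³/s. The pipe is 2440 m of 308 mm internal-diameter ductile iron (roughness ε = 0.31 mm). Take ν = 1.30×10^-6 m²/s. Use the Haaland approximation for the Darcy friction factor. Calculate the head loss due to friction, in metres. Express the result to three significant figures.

V = 4Q/(πD²) = 4·0.104/(π·0.308²) = 1.396 m/s
Re = VD/ν = 1.396·0.308/1.30×10^-6 = 3.31×10^5 → turbulent
ε/D = 0.31/308 = 0.00101
Haaland: f = 0.02048
h_f = f(L/D)V²/(2g) = 0.02048·(2440/0.308)·1.396²/(2·9.81) = 16.11 m

h_f ≈ 16.1 m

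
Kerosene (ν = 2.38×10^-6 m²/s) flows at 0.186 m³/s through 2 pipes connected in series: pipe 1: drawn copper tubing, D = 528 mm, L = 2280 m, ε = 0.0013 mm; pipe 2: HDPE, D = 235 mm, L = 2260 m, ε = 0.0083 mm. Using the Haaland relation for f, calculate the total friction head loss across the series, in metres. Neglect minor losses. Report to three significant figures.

H ≈ 127 m

Pipe 1: V = 0.8495 m/s, Re = 1.88×10^5, ε/D = 2.46×10^-6, f = 0.01569, h_1 = f(L/D)V²/2g = 2.493 m
Pipe 2: V = 4.288 m/s, Re = 4.23×10^5, ε/D = 3.53×10^-5, f = 0.01384, h_2 = f(L/D)V²/2g = 124.8 m
Series → Q common, losses add: H = Σh = 127.3 m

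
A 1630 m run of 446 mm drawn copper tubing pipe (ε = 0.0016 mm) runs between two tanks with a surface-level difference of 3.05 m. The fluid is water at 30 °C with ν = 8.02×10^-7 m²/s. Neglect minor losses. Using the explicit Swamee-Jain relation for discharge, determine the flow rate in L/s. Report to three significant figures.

Q ≈ 178 L/s

Swamee-Jain (Type II): Q = -0.965·√(gD⁵h_f/L)·ln[ε/(3.7D) + √(3.17ν²L/(gD³h_f))]
√(gD⁵h_f/L) = √(9.81·0.446⁵·3.05/1630) = 0.01800
ε/(3.7D) = 9.70×10^-7; √(3.17ν²L/(gD³h_f)) = 3.54×10^-5
Q = -0.965·0.01800·ln(3.635×10^-5) = 0.1775 m³/s
Check: V = 1.14 m/s, Re = 6.32×10^5, f = 0.01263, h_f = 3.04 m ≈ 3.05 m ✓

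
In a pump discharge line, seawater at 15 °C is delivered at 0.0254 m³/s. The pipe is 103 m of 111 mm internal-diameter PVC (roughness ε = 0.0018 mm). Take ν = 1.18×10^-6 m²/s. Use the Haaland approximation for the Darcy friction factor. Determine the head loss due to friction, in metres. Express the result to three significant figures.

h_f ≈ 4.89 m

V = 4Q/(πD²) = 4·0.0254/(π·0.111²) = 2.625 m/s
Re = VD/ν = 2.625·0.111/1.18×10^-6 = 2.47×10^5 → turbulent
ε/D = 0.0018/111 = 1.62×10^-5
Haaland: f = 0.01500
h_f = f(L/D)V²/(2g) = 0.01500·(103/0.111)·2.625²/(2·9.81) = 4.887 m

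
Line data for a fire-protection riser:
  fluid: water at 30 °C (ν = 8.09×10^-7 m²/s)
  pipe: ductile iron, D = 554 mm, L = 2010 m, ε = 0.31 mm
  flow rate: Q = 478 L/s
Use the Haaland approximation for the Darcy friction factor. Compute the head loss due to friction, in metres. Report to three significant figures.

h_f ≈ 12.7 m

V = 4Q/(πD²) = 4·0.478/(π·0.554²) = 1.983 m/s
Re = VD/ν = 1.983·0.554/8.09×10^-7 = 1.36×10^6 → turbulent
ε/D = 0.31/554 = 5.60×10^-4
Haaland: f = 0.01747
h_f = f(L/D)V²/(2g) = 0.01747·(2010/0.554)·1.983²/(2·9.81) = 12.70 m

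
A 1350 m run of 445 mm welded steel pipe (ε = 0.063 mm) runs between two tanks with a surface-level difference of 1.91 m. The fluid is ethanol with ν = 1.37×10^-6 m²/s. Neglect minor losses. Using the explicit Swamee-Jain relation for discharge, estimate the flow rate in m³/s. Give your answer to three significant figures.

Swamee-Jain (Type II): Q = -0.965·√(gD⁵h_f/L)·ln[ε/(3.7D) + √(3.17ν²L/(gD³h_f))]
√(gD⁵h_f/L) = √(9.81·0.445⁵·1.91/1350) = 0.01556
ε/(3.7D) = 3.83×10^-5; √(3.17ν²L/(gD³h_f)) = 6.97×10^-5
Q = -0.965·0.01556·ln(1.080×10^-4) = 0.1372 m³/s
Check: V = 0.882 m/s, Re = 2.86×10^5, f = 0.01591, h_f = 1.91 m ≈ 1.91 m ✓

Q ≈ 0.137 m³/s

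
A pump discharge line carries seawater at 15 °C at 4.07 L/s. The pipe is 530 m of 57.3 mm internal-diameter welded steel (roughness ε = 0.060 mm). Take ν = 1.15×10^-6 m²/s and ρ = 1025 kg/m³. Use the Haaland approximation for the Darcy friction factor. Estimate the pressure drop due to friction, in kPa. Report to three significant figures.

Δp ≈ 267 kPa

V = 4Q/(πD²) = 4·0.00407/(π·0.0573²) = 1.578 m/s
Re = VD/ν = 1.578·0.0573/1.15×10^-6 = 7.86×10^4 → turbulent
ε/D = 0.060/57.3 = 0.00105
Haaland: f = 0.02264
h_f = f(L/D)V²/(2g) = 0.02264·(530/0.0573)·1.578²/(2·9.81) = 26.58 m
Δp = ρg·h_f = 1025·9.81·26.58 = 267.3 kPa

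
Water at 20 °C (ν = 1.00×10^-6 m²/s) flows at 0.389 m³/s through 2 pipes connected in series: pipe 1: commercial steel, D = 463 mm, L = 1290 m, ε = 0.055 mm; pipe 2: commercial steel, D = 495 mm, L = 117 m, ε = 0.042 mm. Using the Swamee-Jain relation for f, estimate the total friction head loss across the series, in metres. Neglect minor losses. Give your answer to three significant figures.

H ≈ 11.0 m

Pipe 1: V = 2.310 m/s, Re = 1.07×10^6, ε/D = 1.19×10^-4, f = 0.01371, h_1 = f(L/D)V²/2g = 10.39 m
Pipe 2: V = 2.021 m/s, Re = 1.00×10^6, ε/D = 8.48×10^-5, f = 0.01328, h_2 = f(L/D)V²/2g = 0.6535 m
Series → Q common, losses add: H = Σh = 11.04 m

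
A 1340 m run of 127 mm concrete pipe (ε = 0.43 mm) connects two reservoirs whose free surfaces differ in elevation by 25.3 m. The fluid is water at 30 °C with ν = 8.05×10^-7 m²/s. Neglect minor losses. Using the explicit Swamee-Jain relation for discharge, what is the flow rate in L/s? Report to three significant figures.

Q ≈ 16.5 L/s

Swamee-Jain (Type II): Q = -0.965·√(gD⁵h_f/L)·ln[ε/(3.7D) + √(3.17ν²L/(gD³h_f))]
√(gD⁵h_f/L) = √(9.81·0.127⁵·25.3/1340) = 0.002474
ε/(3.7D) = 9.15×10^-4; √(3.17ν²L/(gD³h_f)) = 7.36×10^-5
Q = -0.965·0.002474·ln(9.887×10^-4) = 0.01652 m³/s
Check: V = 1.30 m/s, Re = 2.06×10^5, f = 0.02786, h_f = 25.5 m ≈ 25.3 m ✓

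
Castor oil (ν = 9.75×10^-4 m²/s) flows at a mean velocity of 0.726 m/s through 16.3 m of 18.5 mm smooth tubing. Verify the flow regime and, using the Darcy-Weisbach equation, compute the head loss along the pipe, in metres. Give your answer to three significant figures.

Re = VD/ν = 0.726·0.01850/9.75×10^-4 = 13.8 → laminar (Re < 2300)
f = 64/Re = 4.646
h_f = f(L/D)V²/(2g) = 4.646·(16.3/0.01850)·0.726²/(2·9.81) = 110.0 m

h_f ≈ 110 m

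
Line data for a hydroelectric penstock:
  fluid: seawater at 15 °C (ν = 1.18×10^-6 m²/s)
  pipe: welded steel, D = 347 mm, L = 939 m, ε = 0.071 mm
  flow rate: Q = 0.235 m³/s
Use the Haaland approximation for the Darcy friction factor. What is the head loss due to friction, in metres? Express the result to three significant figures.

h_f ≈ 12.7 m

V = 4Q/(πD²) = 4·0.235/(π·0.347²) = 2.485 m/s
Re = VD/ν = 2.485·0.347/1.18×10^-6 = 7.31×10^5 → turbulent
ε/D = 0.071/347 = 2.05×10^-4
Haaland: f = 0.01492
h_f = f(L/D)V²/(2g) = 0.01492·(939/0.347)·2.485²/(2·9.81) = 12.70 m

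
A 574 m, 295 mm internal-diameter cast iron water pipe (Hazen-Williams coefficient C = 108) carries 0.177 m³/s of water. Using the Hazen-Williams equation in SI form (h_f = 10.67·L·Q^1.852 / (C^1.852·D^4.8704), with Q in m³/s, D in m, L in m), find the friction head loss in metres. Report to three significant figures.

h_f ≈ 16.2 m

h_f = 10.67·574·0.177^1.852 / (108^1.852·0.295^4.8704) = 16.24 m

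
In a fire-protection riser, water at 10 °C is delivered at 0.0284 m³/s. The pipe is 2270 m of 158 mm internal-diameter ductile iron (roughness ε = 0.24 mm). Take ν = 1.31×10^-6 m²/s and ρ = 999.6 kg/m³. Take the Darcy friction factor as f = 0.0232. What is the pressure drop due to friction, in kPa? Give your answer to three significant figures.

V = 4Q/(πD²) = 4·0.0284/(π·0.158²) = 1.448 m/s
h_f = f(L/D)V²/(2g) = 0.02320·(2270/0.158)·1.448²/(2·9.81) = 35.64 m
Δp = ρg·h_f = 999.6·9.81·35.64 = 349.5 kPa

Δp ≈ 350 kPa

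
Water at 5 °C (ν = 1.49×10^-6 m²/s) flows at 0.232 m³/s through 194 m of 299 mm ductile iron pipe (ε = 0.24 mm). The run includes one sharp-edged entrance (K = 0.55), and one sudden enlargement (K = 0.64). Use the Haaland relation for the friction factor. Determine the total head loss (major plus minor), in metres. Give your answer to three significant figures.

V = 4Q/(πD²) = 3.304 m/s; V²/2g = 0.5564 m
Re = 6.63×10^5, ε/D = 8.03×10^-4 → f = 0.01913 (Haaland)
Major: h_f = f(L/D)·V²/2g = 0.01913·648.8·0.5564 = 6.906 m
Minor: ΣK = 1.19; h_m = ΣK·V²/2g = 0.6622 m
Total H_L = 6.906 + 0.6622 = 7.568 m

H_L ≈ 7.57 m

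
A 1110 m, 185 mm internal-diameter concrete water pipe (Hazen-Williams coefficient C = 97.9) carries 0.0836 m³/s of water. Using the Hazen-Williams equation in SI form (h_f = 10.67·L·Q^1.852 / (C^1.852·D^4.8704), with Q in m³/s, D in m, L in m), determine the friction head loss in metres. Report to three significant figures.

h_f = 10.67·1110·0.0836^1.852 / (97.9^1.852·0.185^4.8704) = 91.13 m

h_f ≈ 91.1 m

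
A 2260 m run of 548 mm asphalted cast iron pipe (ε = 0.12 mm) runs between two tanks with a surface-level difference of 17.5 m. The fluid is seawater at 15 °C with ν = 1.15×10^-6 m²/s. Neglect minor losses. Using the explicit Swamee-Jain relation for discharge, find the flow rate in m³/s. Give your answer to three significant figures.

Swamee-Jain (Type II): Q = -0.965·√(gD⁵h_f/L)·ln[ε/(3.7D) + √(3.17ν²L/(gD³h_f))]
√(gD⁵h_f/L) = √(9.81·0.548⁵·17.5/2260) = 0.06127
ε/(3.7D) = 5.92×10^-5; √(3.17ν²L/(gD³h_f)) = 1.83×10^-5
Q = -0.965·0.06127·ln(7.750×10^-5) = 0.5596 m³/s
Check: V = 2.37 m/s, Re = 1.13×10^6, f = 0.01488, h_f = 17.6 m ≈ 17.5 m ✓

Q ≈ 0.560 m³/s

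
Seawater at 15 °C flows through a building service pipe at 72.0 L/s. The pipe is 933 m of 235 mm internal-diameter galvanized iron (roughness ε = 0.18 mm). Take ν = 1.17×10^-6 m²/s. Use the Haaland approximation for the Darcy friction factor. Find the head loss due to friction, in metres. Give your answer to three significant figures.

h_f ≈ 10.8 m

V = 4Q/(πD²) = 4·0.0720/(π·0.235²) = 1.660 m/s
Re = VD/ν = 1.660·0.235/1.17×10^-6 = 3.33×10^5 → turbulent
ε/D = 0.18/235 = 7.66×10^-4
Haaland: f = 0.01938
h_f = f(L/D)V²/(2g) = 0.01938·(933/0.235)·1.660²/(2·9.81) = 10.81 m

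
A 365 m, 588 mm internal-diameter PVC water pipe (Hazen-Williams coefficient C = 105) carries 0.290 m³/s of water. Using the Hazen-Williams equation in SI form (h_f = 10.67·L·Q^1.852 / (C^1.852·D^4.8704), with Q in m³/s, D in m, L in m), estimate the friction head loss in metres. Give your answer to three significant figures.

h_f = 10.67·365·0.290^1.852 / (105^1.852·0.588^4.8704) = 0.9436 m

h_f ≈ 0.944 m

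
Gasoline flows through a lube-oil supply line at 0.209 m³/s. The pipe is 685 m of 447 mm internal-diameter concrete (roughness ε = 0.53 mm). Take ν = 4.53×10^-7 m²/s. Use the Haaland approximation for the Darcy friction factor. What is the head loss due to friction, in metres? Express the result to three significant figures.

V = 4Q/(πD²) = 4·0.209/(π·0.447²) = 1.332 m/s
Re = VD/ν = 1.332·0.447/4.53×10^-7 = 1.31×10^6 → turbulent
ε/D = 0.53/447 = 0.00119
Haaland: f = 0.02070
h_f = f(L/D)V²/(2g) = 0.02070·(685/0.447)·1.332²/(2·9.81) = 2.867 m

h_f ≈ 2.87 m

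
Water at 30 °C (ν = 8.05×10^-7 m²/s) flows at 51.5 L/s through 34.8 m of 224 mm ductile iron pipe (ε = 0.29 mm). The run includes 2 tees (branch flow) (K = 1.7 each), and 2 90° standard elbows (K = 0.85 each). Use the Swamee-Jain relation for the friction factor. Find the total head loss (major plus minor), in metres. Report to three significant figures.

V = 4Q/(πD²) = 1.307 m/s; V²/2g = 0.08704 m
Re = 3.64×10^5, ε/D = 0.00129 → f = 0.02174 (Swamee-Jain)
Major: h_f = f(L/D)·V²/2g = 0.02174·155.4·0.08704 = 0.2941 m
Minor: ΣK = 5.10; h_m = ΣK·V²/2g = 0.4439 m
Total H_L = 0.2941 + 0.4439 = 0.7380 m

H_L ≈ 0.738 m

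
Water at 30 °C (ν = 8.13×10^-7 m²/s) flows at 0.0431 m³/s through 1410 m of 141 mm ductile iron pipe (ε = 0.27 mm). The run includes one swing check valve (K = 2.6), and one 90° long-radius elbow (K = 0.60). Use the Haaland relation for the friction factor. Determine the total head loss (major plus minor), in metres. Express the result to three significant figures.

V = 4Q/(πD²) = 2.760 m/s; V²/2g = 0.3883 m
Re = 4.79×10^5, ε/D = 0.00191 → f = 0.02355 (Haaland)
Major: h_f = f(L/D)·V²/2g = 0.02355·10000·0.3883 = 91.43 m
Minor: ΣK = 3.20; h_m = ΣK·V²/2g = 1.243 m
Total H_L = 91.43 + 1.243 = 92.67 m

H_L ≈ 92.7 m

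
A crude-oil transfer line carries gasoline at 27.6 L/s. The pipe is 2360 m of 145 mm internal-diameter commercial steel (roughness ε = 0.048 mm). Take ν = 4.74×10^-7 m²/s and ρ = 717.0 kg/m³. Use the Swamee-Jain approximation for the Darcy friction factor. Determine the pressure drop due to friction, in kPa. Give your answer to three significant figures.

V = 4Q/(πD²) = 4·0.0276/(π·0.145²) = 1.671 m/s
Re = VD/ν = 1.671·0.145/4.74×10^-7 = 5.11×10^5 → turbulent
ε/D = 0.048/145 = 3.31×10^-4
Swamee-Jain: f = 0.01659
h_f = f(L/D)V²/(2g) = 0.01659·(2360/0.145)·1.671²/(2·9.81) = 38.45 m
Δp = ρg·h_f = 717.0·9.81·38.45 = 270.4 kPa

Δp ≈ 270 kPa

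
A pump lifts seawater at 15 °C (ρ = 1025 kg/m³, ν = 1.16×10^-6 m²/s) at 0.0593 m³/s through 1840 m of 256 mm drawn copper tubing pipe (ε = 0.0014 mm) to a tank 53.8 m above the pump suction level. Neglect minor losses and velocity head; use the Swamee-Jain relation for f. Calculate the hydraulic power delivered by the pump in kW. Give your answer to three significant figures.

V = 4Q/(πD²) = 1.152 m/s; Re = 2.54×10^5; ε/D = 5.47×10^-6; f = 0.01489
h_f = f(L/D)V²/2g = 7.239 m
Total head H = z + h_f = 53.8 + 7.239 = 61.04 m
P_hyd = ρgQH = 1025·9.81·0.0593·61.04 = 36.40 kW

P_hyd ≈ 36.4 kW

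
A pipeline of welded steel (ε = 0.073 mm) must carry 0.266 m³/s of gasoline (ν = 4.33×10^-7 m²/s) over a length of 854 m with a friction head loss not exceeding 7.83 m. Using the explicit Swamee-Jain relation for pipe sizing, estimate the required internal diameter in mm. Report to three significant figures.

Swamee-Jain (Type III): D = 0.66·[ε^1.25·(LQ²/(gh_f))^4.75 + ν·Q^9.4·(L/(gh_f))^5.2]^0.04
LQ²/(gh_f) = 0.7867; L/(gh_f) = 11.12
Term 1 = ε^1.25·(…)^4.75 = 2.16×10^-6; Term 2 = ν·Q^9.4·(…)^5.2 = 4.67×10^-7
D = 0.66·(2.16×10^-6 + 4.67×10^-7)^0.04 = 0.3947 m = 395 mm
Check: V = 2.17 m/s, Re = 1.98×10^6, f = 0.01414, h_f = 7.36 m ≈ 7.83 m ✓

D ≈ 395 mm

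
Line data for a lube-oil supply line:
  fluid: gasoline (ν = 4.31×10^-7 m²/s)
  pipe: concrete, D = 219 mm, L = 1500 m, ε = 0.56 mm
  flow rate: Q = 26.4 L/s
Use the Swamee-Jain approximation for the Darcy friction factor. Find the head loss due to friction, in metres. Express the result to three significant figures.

V = 4Q/(πD²) = 4·0.0264/(π·0.219²) = 0.7009 m/s
Re = VD/ν = 0.7009·0.219/4.31×10^-7 = 3.56×10^5 → turbulent
ε/D = 0.56/219 = 0.00256
Swamee-Jain: f = 0.02559
h_f = f(L/D)V²/(2g) = 0.02559·(1500/0.219)·0.7009²/(2·9.81) = 4.388 m

h_f ≈ 4.39 m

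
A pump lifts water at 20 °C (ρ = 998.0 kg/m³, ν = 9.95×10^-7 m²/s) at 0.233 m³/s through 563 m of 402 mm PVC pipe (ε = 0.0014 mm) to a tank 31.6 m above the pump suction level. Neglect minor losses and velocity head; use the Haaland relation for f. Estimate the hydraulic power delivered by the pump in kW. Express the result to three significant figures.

P_hyd ≈ 78.8 kW

V = 4Q/(πD²) = 1.836 m/s; Re = 7.42×10^5; ε/D = 3.48×10^-6; f = 0.01224
h_f = f(L/D)V²/2g = 2.944 m
Total head H = z + h_f = 31.6 + 2.944 = 34.54 m
P_hyd = ρgQH = 998.0·9.81·0.233·34.54 = 78.80 kW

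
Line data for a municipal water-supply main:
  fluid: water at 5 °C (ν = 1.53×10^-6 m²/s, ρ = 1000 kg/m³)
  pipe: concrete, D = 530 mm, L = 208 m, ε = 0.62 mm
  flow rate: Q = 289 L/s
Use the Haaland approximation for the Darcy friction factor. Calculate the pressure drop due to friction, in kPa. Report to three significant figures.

Δp ≈ 7.06 kPa

V = 4Q/(πD²) = 4·0.289/(π·0.530²) = 1.310 m/s
Re = VD/ν = 1.310·0.530/1.53×10^-6 = 4.54×10^5 → turbulent
ε/D = 0.62/530 = 0.00117
Haaland: f = 0.02096
h_f = f(L/D)V²/(2g) = 0.02096·(208/0.530)·1.310²/(2·9.81) = 0.7195 m
Δp = ρg·h_f = 1000·9.81·0.7195 = 7.058 kPa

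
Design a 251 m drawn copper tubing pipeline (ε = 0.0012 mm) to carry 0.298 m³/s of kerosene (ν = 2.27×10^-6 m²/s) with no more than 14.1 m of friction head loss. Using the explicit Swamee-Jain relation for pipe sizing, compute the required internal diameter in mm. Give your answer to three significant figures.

Swamee-Jain (Type III): D = 0.66·[ε^1.25·(LQ²/(gh_f))^4.75 + ν·Q^9.4·(L/(gh_f))^5.2]^0.04
LQ²/(gh_f) = 0.1611; L/(gh_f) = 1.815
Term 1 = ε^1.25·(…)^4.75 = 6.81×10^-12; Term 2 = ν·Q^9.4·(…)^5.2 = 5.75×10^-10
D = 0.66·(6.81×10^-12 + 5.75×10^-10)^0.04 = 0.2819 m = 282 mm
Check: V = 4.77 m/s, Re = 5.93×10^5, f = 0.01278, h_f = 13.2 m ≈ 14.1 m ✓

D ≈ 282 mm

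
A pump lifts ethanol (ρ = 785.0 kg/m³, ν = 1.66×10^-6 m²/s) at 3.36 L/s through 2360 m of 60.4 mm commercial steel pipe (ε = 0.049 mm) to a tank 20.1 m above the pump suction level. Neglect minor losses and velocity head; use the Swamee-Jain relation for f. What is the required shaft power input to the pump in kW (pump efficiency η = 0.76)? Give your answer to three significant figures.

V = 4Q/(πD²) = 1.173 m/s; Re = 4.27×10^4; ε/D = 8.11×10^-4; f = 0.02419
h_f = f(L/D)V²/2g = 66.25 m
Total head H = z + h_f = 20.1 + 66.25 = 86.35 m
P_hyd = ρgQH = 785.0·9.81·0.00336·86.35 = 2.234 kW
P_shaft = P_hyd/η = 2.234/0.76 = 2.940 kW

P_shaft ≈ 2.94 kW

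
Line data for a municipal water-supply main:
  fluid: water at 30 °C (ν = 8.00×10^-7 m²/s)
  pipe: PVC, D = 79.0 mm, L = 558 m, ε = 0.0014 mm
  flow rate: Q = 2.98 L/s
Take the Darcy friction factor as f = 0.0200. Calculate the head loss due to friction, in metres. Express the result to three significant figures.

V = 4Q/(πD²) = 4·0.00298/(π·0.0790²) = 0.6080 m/s
h_f = f(L/D)V²/(2g) = 0.02000·(558/0.0790)·0.6080²/(2·9.81) = 2.661 m

h_f ≈ 2.66 m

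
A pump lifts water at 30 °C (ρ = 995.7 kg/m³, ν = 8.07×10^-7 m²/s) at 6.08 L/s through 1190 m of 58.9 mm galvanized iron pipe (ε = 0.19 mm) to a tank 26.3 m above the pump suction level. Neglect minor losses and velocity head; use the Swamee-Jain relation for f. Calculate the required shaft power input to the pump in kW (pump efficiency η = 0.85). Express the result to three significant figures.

V = 4Q/(πD²) = 2.231 m/s; Re = 1.63×10^5; ε/D = 0.00323; f = 0.02769
h_f = f(L/D)V²/2g = 142.0 m
Total head H = z + h_f = 26.3 + 142.0 = 168.3 m
P_hyd = ρgQH = 995.7·9.81·0.00608·168.3 = 9.993 kW
P_shaft = P_hyd/η = 9.993/0.85 = 11.76 kW

P_shaft ≈ 11.8 kW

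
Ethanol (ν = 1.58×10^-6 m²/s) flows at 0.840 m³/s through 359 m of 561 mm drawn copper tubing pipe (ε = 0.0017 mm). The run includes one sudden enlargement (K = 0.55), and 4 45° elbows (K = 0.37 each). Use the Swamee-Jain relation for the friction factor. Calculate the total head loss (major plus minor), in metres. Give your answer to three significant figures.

H_L ≈ 5.46 m

V = 4Q/(πD²) = 3.398 m/s; V²/2g = 0.5886 m
Re = 1.21×10^6, ε/D = 3.03×10^-6 → f = 0.01133 (Swamee-Jain)
Major: h_f = f(L/D)·V²/2g = 0.01133·639.9·0.5886 = 4.269 m
Minor: ΣK = 2.03; h_m = ΣK·V²/2g = 1.195 m
Total H_L = 4.269 + 1.195 = 5.464 m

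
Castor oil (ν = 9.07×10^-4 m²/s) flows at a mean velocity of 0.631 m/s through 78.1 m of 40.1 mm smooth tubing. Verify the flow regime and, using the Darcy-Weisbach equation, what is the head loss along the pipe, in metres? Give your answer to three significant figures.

Re = VD/ν = 0.631·0.04010/9.07×10^-4 = 27.9 → laminar (Re < 2300)
f = 64/Re = 2.294
h_f = f(L/D)V²/(2g) = 2.294·(78.1/0.04010)·0.631²/(2·9.81) = 90.67 m

h_f ≈ 90.7 m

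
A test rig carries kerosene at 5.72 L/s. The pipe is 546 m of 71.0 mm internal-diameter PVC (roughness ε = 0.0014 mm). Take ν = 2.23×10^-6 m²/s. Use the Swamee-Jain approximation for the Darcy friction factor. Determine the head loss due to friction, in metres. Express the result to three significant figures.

h_f ≈ 17.4 m

V = 4Q/(πD²) = 4·0.00572/(π·0.0710²) = 1.445 m/s
Re = VD/ν = 1.445·0.0710/2.23×10^-6 = 4.60×10^4 → turbulent
ε/D = 0.0014/71.0 = 1.97×10^-5
Swamee-Jain: f = 0.02123
h_f = f(L/D)V²/(2g) = 0.02123·(546/0.0710)·1.445²/(2·9.81) = 17.37 m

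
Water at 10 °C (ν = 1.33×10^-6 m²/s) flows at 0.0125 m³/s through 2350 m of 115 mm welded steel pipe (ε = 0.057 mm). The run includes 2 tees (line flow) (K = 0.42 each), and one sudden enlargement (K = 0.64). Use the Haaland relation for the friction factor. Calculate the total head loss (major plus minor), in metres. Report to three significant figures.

H_L ≈ 30.2 m

V = 4Q/(πD²) = 1.203 m/s; V²/2g = 0.07382 m
Re = 1.04×10^5, ε/D = 4.96×10^-4 → f = 0.01995 (Haaland)
Major: h_f = f(L/D)·V²/2g = 0.01995·20435·0.07382 = 30.09 m
Minor: ΣK = 1.48; h_m = ΣK·V²/2g = 0.1092 m
Total H_L = 30.09 + 0.1092 = 30.20 m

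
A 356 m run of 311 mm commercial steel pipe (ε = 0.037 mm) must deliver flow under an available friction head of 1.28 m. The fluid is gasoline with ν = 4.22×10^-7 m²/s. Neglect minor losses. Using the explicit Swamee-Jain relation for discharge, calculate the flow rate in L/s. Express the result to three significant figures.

Swamee-Jain (Type II): Q = -0.965·√(gD⁵h_f/L)·ln[ε/(3.7D) + √(3.17ν²L/(gD³h_f))]
√(gD⁵h_f/L) = √(9.81·0.311⁵·1.28/356) = 0.01013
ε/(3.7D) = 3.22×10^-5; √(3.17ν²L/(gD³h_f)) = 2.31×10^-5
Q = -0.965·0.01013·ln(5.522×10^-5) = 0.09584 m³/s
Check: V = 1.26 m/s, Re = 9.30×10^5, f = 0.01386, h_f = 1.29 m ≈ 1.28 m ✓

Q ≈ 95.8 L/s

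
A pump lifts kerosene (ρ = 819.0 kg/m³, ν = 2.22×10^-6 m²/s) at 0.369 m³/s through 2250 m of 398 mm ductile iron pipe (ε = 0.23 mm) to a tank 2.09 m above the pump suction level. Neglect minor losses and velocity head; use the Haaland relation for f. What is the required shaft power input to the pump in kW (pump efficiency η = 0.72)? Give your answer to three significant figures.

V = 4Q/(πD²) = 2.966 m/s; Re = 5.32×10^5; ε/D = 5.78×10^-4; f = 0.01801
h_f = f(L/D)V²/2g = 45.66 m
Total head H = z + h_f = 2.09 + 45.66 = 47.75 m
P_hyd = ρgQH = 819.0·9.81·0.369·47.75 = 141.6 kW
P_shaft = P_hyd/η = 141.6/0.72 = 196.6 kW

P_shaft ≈ 197 kW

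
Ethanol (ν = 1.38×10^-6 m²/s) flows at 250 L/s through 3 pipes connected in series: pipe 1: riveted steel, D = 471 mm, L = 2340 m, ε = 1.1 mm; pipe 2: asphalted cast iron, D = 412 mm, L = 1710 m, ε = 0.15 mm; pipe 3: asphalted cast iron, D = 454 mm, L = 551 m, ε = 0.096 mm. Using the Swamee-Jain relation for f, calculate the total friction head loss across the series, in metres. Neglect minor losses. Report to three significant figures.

H ≈ 27.7 m

Pipe 1: V = 1.435 m/s, Re = 4.90×10^5, ε/D = 0.00234, f = 0.02486, h_1 = f(L/D)V²/2g = 12.96 m
Pipe 2: V = 1.875 m/s, Re = 5.60×10^5, ε/D = 3.64×10^-4, f = 0.01675, h_2 = f(L/D)V²/2g = 12.46 m
Pipe 3: V = 1.544 m/s, Re = 5.08×10^5, ε/D = 2.11×10^-4, f = 0.01560, h_3 = f(L/D)V²/2g = 2.301 m
Series → Q common, losses add: H = Σh = 27.72 m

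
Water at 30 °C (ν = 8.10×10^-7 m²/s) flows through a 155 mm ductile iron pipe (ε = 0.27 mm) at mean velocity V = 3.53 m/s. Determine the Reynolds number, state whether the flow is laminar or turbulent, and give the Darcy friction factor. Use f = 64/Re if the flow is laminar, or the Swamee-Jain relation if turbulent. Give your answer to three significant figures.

Re ≈ 6.75×10^5; turbulent; f ≈ 0.0230

Re = VD/ν = 3.530·0.155/8.10×10^-7 = 6.75×10^5
Re > 4000 → turbulent; ε/D = 0.00174
Swamee-Jain: f = 0.02298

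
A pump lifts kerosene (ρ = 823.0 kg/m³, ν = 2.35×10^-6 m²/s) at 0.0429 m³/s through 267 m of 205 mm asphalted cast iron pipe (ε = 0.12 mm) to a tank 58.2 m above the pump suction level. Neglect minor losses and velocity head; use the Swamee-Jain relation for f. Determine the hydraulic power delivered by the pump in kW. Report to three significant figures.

P_hyd ≈ 21.0 kW

V = 4Q/(πD²) = 1.300 m/s; Re = 1.13×10^5; ε/D = 5.85×10^-4; f = 0.02047
h_f = f(L/D)V²/2g = 2.296 m
Total head H = z + h_f = 58.2 + 2.296 = 60.50 m
P_hyd = ρgQH = 823.0·9.81·0.0429·60.50 = 20.95 kW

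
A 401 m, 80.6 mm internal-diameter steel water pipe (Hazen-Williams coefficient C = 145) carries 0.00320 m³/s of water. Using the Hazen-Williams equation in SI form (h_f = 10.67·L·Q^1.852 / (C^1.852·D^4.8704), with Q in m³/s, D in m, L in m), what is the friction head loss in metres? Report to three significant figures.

h_f = 10.67·401·0.00320^1.852 / (145^1.852·0.0806^4.8704) = 2.161 m

h_f ≈ 2.16 m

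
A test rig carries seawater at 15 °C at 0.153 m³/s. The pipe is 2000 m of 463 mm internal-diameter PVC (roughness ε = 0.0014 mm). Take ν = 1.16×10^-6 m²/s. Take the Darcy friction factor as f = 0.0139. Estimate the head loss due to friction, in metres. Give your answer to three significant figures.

V = 4Q/(πD²) = 4·0.153/(π·0.463²) = 0.9087 m/s
h_f = f(L/D)V²/(2g) = 0.01390·(2000/0.463)·0.9087²/(2·9.81) = 2.527 m

h_f ≈ 2.53 m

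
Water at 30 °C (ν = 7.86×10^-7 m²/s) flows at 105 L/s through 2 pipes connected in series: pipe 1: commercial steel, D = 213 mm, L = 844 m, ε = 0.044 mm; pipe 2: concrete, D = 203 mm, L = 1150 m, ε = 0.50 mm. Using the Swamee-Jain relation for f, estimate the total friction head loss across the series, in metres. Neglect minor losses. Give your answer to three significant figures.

H ≈ 102 m

Pipe 1: V = 2.947 m/s, Re = 7.99×10^5, ε/D = 2.07×10^-4, f = 0.01504, h_1 = f(L/D)V²/2g = 26.38 m
Pipe 2: V = 3.244 m/s, Re = 8.38×10^5, ε/D = 0.00246, f = 0.02504, h_2 = f(L/D)V²/2g = 76.10 m
Series → Q common, losses add: H = Σh = 102.5 m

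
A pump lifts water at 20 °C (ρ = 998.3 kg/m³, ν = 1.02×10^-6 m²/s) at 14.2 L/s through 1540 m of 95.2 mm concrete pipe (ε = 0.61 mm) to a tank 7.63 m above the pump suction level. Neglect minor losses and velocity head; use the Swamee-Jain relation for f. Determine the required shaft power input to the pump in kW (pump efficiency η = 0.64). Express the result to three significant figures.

P_shaft ≈ 25.5 kW

V = 4Q/(πD²) = 1.995 m/s; Re = 1.86×10^5; ε/D = 0.00641; f = 0.03339
h_f = f(L/D)V²/2g = 109.6 m
Total head H = z + h_f = 7.63 + 109.6 = 117.2 m
P_hyd = ρgQH = 998.3·9.81·0.0142·117.2 = 16.30 kW
P_shaft = P_hyd/η = 16.30/0.64 = 25.46 kW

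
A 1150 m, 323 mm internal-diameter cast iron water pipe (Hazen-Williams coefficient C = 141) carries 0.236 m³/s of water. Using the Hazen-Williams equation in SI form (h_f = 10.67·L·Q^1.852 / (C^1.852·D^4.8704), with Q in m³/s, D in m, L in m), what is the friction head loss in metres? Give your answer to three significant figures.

h_f = 10.67·1150·0.236^1.852 / (141^1.852·0.323^4.8704) = 21.75 m

h_f ≈ 21.8 m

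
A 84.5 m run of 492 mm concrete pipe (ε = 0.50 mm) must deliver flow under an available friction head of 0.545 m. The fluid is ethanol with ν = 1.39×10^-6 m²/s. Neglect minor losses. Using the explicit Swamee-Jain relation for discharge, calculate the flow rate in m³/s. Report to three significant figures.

Swamee-Jain (Type II): Q = -0.965·√(gD⁵h_f/L)·ln[ε/(3.7D) + √(3.17ν²L/(gD³h_f))]
√(gD⁵h_f/L) = √(9.81·0.492⁵·0.545/84.5) = 0.04271
ε/(3.7D) = 2.75×10^-4; √(3.17ν²L/(gD³h_f)) = 2.85×10^-5
Q = -0.965·0.04271·ln(3.032×10^-4) = 0.3339 m³/s
Check: V = 1.76 m/s, Re = 6.22×10^5, f = 0.02030, h_f = 0.548 m ≈ 0.545 m ✓

Q ≈ 0.334 m³/s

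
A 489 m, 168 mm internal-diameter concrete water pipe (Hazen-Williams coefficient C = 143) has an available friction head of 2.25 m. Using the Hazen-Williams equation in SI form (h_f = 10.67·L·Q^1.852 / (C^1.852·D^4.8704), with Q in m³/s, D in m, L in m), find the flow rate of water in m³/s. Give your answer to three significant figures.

Rearranging: Q = [h_f·C^1.852·D^4.8704 / (10.67·L)]^(1/1.852)
Q = [2.25·143^1.852·0.168^4.8704 / (10.67·489)]^0.540 = 0.02000 m³/s

Q ≈ 0.0200 m³/s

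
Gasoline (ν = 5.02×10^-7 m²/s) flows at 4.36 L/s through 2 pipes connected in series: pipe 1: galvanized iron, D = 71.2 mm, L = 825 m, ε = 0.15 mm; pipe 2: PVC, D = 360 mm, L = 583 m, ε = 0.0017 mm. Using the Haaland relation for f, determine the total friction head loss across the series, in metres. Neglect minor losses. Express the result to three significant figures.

H ≈ 17.5 m

Pipe 1: V = 1.095 m/s, Re = 1.55×10^5, ε/D = 0.00211, f = 0.02476, h_1 = f(L/D)V²/2g = 17.54 m
Pipe 2: V = 0.04283 m/s, Re = 3.07×10^4, ε/D = 4.72×10^-6, f = 0.02319, h_2 = f(L/D)V²/2g = 0.003512 m
Series → Q common, losses add: H = Σh = 17.54 m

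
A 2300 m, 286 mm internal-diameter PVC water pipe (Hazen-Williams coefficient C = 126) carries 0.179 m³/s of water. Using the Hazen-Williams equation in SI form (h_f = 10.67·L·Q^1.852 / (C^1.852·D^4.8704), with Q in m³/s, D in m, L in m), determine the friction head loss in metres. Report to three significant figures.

h_f ≈ 58.1 m

h_f = 10.67·2300·0.179^1.852 / (126^1.852·0.286^4.8704) = 58.08 m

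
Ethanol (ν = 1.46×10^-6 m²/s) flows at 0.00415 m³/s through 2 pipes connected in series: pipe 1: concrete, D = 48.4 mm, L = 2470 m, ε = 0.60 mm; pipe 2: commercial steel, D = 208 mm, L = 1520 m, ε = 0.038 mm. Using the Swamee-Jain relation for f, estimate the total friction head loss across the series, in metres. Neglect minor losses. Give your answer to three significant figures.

Pipe 1: V = 2.256 m/s, Re = 7.48×10^4, ε/D = 0.0124, f = 0.04181, h_1 = f(L/D)V²/2g = 553.3 m
Pipe 2: V = 0.1221 m/s, Re = 1.74×10^4, ε/D = 1.83×10^-4, f = 0.02716, h_2 = f(L/D)V²/2g = 0.1509 m
Series → Q common, losses add: H = Σh = 553.4 m

H ≈ 553 m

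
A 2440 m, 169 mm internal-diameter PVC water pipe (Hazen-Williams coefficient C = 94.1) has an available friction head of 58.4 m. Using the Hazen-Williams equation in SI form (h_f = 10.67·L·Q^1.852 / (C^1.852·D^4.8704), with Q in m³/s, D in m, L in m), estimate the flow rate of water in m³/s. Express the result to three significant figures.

Q ≈ 0.0326 m³/s

Rearranging: Q = [h_f·C^1.852·D^4.8704 / (10.67·L)]^(1/1.852)
Q = [58.4·94.1^1.852·0.169^4.8704 / (10.67·2440)]^0.540 = 0.03256 m³/s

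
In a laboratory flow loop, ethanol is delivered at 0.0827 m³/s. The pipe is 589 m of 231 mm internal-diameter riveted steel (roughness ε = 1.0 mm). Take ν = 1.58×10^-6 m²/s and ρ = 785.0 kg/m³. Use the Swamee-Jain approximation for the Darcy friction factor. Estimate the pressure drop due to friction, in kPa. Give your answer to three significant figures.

Δp ≈ 115 kPa

V = 4Q/(πD²) = 4·0.0827/(π·0.231²) = 1.973 m/s
Re = VD/ν = 1.973·0.231/1.58×10^-6 = 2.89×10^5 → turbulent
ε/D = 1.0/231 = 0.00433
Swamee-Jain: f = 0.02959
h_f = f(L/D)V²/(2g) = 0.02959·(589/0.231)·1.973²/(2·9.81) = 14.97 m
Δp = ρg·h_f = 785.0·9.81·14.97 = 115.3 kPa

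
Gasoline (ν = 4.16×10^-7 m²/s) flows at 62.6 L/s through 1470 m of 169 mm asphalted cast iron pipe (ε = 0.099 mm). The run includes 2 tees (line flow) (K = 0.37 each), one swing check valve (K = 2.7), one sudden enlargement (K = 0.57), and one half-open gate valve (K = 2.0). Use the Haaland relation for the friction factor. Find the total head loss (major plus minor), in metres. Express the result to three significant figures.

V = 4Q/(πD²) = 2.791 m/s; V²/2g = 0.3969 m
Re = 1.13×10^6, ε/D = 5.86×10^-4 → f = 0.01769 (Haaland)
Major: h_f = f(L/D)·V²/2g = 0.01769·8698·0.3969 = 61.08 m
Minor: ΣK = 6.01; h_m = ΣK·V²/2g = 2.386 m
Total H_L = 61.08 + 2.386 = 63.47 m

H_L ≈ 63.5 m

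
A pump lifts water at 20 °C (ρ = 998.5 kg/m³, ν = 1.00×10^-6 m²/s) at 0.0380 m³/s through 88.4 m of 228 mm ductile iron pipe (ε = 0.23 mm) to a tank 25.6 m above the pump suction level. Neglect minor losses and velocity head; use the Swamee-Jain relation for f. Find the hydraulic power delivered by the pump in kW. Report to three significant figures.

P_hyd ≈ 9.66 kW

V = 4Q/(πD²) = 0.9307 m/s; Re = 2.12×10^5; ε/D = 0.00101; f = 0.02115
h_f = f(L/D)V²/2g = 0.3621 m
Total head H = z + h_f = 25.6 + 0.3621 = 25.96 m
P_hyd = ρgQH = 998.5·9.81·0.0380·25.96 = 9.664 kW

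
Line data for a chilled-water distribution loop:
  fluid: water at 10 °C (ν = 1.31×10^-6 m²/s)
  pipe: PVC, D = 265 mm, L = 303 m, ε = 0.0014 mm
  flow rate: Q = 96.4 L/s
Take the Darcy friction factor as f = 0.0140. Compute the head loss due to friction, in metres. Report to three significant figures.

h_f ≈ 2.49 m

V = 4Q/(πD²) = 4·0.0964/(π·0.265²) = 1.748 m/s
h_f = f(L/D)V²/(2g) = 0.01400·(303/0.265)·1.748²/(2·9.81) = 2.492 m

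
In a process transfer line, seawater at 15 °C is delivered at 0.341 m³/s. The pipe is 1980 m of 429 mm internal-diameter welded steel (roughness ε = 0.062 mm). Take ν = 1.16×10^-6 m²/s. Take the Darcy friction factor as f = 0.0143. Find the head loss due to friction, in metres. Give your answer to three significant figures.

h_f ≈ 18.7 m

V = 4Q/(πD²) = 4·0.341/(π·0.429²) = 2.359 m/s
h_f = f(L/D)V²/(2g) = 0.01430·(1980/0.429)·2.359²/(2·9.81) = 18.72 m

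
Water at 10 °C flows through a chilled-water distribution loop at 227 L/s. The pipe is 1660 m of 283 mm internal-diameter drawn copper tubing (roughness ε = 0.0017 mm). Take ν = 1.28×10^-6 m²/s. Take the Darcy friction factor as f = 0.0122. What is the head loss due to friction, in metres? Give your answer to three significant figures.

V = 4Q/(πD²) = 4·0.227/(π·0.283²) = 3.609 m/s
h_f = f(L/D)V²/(2g) = 0.01220·(1660/0.283)·3.609²/(2·9.81) = 47.50 m

h_f ≈ 47.5 m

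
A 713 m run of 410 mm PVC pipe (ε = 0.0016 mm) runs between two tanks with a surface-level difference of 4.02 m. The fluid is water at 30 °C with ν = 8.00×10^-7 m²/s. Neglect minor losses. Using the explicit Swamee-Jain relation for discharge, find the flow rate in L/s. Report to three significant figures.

Swamee-Jain (Type II): Q = -0.965·√(gD⁵h_f/L)·ln[ε/(3.7D) + √(3.17ν²L/(gD³h_f))]
√(gD⁵h_f/L) = √(9.81·0.410⁵·4.02/713) = 0.02531
ε/(3.7D) = 1.05×10^-6; √(3.17ν²L/(gD³h_f)) = 2.31×10^-5
Q = -0.965·0.02531·ln(2.412×10^-5) = 0.2597 m³/s
Check: V = 1.97 m/s, Re = 1.01×10^6, f = 0.01169, h_f = 4.01 m ≈ 4.02 m ✓

Q ≈ 260 L/s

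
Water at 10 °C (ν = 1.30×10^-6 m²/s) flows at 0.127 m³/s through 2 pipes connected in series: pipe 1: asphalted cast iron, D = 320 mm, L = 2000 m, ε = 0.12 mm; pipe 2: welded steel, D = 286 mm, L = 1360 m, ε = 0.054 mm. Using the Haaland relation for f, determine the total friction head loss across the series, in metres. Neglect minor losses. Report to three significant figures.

Pipe 1: V = 1.579 m/s, Re = 3.89×10^5, ε/D = 3.75×10^-4, f = 0.01699, h_1 = f(L/D)V²/2g = 13.49 m
Pipe 2: V = 1.977 m/s, Re = 4.35×10^5, ε/D = 1.89×10^-4, f = 0.01537, h_2 = f(L/D)V²/2g = 14.56 m
Series → Q common, losses add: H = Σh = 28.05 m

H ≈ 28.1 m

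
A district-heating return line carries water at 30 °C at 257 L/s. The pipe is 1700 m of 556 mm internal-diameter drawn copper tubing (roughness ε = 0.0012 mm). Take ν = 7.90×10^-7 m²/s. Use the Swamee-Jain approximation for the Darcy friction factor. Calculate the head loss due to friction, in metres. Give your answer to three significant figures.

V = 4Q/(πD²) = 4·0.257/(π·0.556²) = 1.059 m/s
Re = VD/ν = 1.059·0.556/7.90×10^-7 = 7.45×10^5 → turbulent
ε/D = 0.0012/556 = 2.16×10^-6
Swamee-Jain: f = 0.01225
h_f = f(L/D)V²/(2g) = 0.01225·(1700/0.556)·1.059²/(2·9.81) = 2.139 m

h_f ≈ 2.14 m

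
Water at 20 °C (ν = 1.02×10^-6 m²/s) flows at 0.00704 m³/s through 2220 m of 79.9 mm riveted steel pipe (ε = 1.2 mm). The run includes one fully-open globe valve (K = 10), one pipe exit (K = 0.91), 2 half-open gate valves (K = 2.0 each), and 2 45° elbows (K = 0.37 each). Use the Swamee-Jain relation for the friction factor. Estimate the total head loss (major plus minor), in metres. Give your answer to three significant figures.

H_L ≈ 125 m

V = 4Q/(πD²) = 1.404 m/s; V²/2g = 0.1005 m
Re = 1.10×10^5, ε/D = 0.0150 → f = 0.04436 (Swamee-Jain)
Major: h_f = f(L/D)·V²/2g = 0.04436·27785·0.1005 = 123.8 m
Minor: ΣK = 15.7; h_m = ΣK·V²/2g = 1.573 m
Total H_L = 123.8 + 1.573 = 125.4 m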